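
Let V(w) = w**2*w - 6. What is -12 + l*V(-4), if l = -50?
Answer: 3488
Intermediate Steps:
V(w) = -6 + w**3 (V(w) = w**3 - 6 = -6 + w**3)
-12 + l*V(-4) = -12 - 50*(-6 + (-4)**3) = -12 - 50*(-6 - 64) = -12 - 50*(-70) = -12 + 3500 = 3488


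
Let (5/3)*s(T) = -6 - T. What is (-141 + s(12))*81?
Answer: -61479/5 ≈ -12296.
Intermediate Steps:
s(T) = -18/5 - 3*T/5 (s(T) = 3*(-6 - T)/5 = -18/5 - 3*T/5)
(-141 + s(12))*81 = (-141 + (-18/5 - ⅗*12))*81 = (-141 + (-18/5 - 36/5))*81 = (-141 - 54/5)*81 = -759/5*81 = -61479/5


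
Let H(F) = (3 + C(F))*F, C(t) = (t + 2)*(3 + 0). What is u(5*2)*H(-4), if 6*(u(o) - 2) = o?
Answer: 44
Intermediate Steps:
C(t) = 6 + 3*t (C(t) = (2 + t)*3 = 6 + 3*t)
u(o) = 2 + o/6
H(F) = F*(9 + 3*F) (H(F) = (3 + (6 + 3*F))*F = (9 + 3*F)*F = F*(9 + 3*F))
u(5*2)*H(-4) = (2 + (5*2)/6)*(3*(-4)*(3 - 4)) = (2 + (1/6)*10)*(3*(-4)*(-1)) = (2 + 5/3)*12 = (11/3)*12 = 44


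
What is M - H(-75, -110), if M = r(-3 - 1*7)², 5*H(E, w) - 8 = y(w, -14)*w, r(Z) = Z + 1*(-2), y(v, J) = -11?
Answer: -498/5 ≈ -99.600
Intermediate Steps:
r(Z) = -2 + Z (r(Z) = Z - 2 = -2 + Z)
H(E, w) = 8/5 - 11*w/5 (H(E, w) = 8/5 + (-11*w)/5 = 8/5 - 11*w/5)
M = 144 (M = (-2 + (-3 - 1*7))² = (-2 + (-3 - 7))² = (-2 - 10)² = (-12)² = 144)
M - H(-75, -110) = 144 - (8/5 - 11/5*(-110)) = 144 - (8/5 + 242) = 144 - 1*1218/5 = 144 - 1218/5 = -498/5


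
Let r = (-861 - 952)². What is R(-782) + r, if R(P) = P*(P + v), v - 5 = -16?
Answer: 3907095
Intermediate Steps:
v = -11 (v = 5 - 16 = -11)
r = 3286969 (r = (-1813)² = 3286969)
R(P) = P*(-11 + P) (R(P) = P*(P - 11) = P*(-11 + P))
R(-782) + r = -782*(-11 - 782) + 3286969 = -782*(-793) + 3286969 = 620126 + 3286969 = 3907095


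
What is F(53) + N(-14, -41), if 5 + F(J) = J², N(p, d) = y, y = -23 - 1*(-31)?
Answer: 2812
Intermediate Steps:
y = 8 (y = -23 + 31 = 8)
N(p, d) = 8
F(J) = -5 + J²
F(53) + N(-14, -41) = (-5 + 53²) + 8 = (-5 + 2809) + 8 = 2804 + 8 = 2812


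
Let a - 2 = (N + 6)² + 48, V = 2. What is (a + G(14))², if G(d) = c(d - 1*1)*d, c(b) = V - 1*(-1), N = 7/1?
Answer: 68121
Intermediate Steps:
N = 7 (N = 7*1 = 7)
c(b) = 3 (c(b) = 2 - 1*(-1) = 2 + 1 = 3)
a = 219 (a = 2 + ((7 + 6)² + 48) = 2 + (13² + 48) = 2 + (169 + 48) = 2 + 217 = 219)
G(d) = 3*d
(a + G(14))² = (219 + 3*14)² = (219 + 42)² = 261² = 68121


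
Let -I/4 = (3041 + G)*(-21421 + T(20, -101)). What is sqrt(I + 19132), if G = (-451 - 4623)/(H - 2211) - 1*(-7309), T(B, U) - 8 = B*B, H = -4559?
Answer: 2*sqrt(2492222166899610)/3385 ≈ 29496.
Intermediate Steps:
T(B, U) = 8 + B**2 (T(B, U) = 8 + B*B = 8 + B**2)
G = 24743502/3385 (G = (-451 - 4623)/(-4559 - 2211) - 1*(-7309) = -5074/(-6770) + 7309 = -5074*(-1/6770) + 7309 = 2537/3385 + 7309 = 24743502/3385 ≈ 7309.8)
I = 2944954046924/3385 (I = -4*(3041 + 24743502/3385)*(-21421 + (8 + 20**2)) = -140149148*(-21421 + (8 + 400))/3385 = -140149148*(-21421 + 408)/3385 = -140149148*(-21013)/3385 = -4*(-736238511731/3385) = 2944954046924/3385 ≈ 8.7000e+8)
sqrt(I + 19132) = sqrt(2944954046924/3385 + 19132) = sqrt(2945018808744/3385) = 2*sqrt(2492222166899610)/3385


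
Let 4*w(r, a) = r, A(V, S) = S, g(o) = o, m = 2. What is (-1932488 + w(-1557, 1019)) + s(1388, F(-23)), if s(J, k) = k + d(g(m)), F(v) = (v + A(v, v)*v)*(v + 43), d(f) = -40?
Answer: -7691189/4 ≈ -1.9228e+6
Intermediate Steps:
F(v) = (43 + v)*(v + v²) (F(v) = (v + v*v)*(v + 43) = (v + v²)*(43 + v) = (43 + v)*(v + v²))
w(r, a) = r/4
s(J, k) = -40 + k (s(J, k) = k - 40 = -40 + k)
(-1932488 + w(-1557, 1019)) + s(1388, F(-23)) = (-1932488 + (¼)*(-1557)) + (-40 - 23*(43 + (-23)² + 44*(-23))) = (-1932488 - 1557/4) + (-40 - 23*(43 + 529 - 1012)) = -7731509/4 + (-40 - 23*(-440)) = -7731509/4 + (-40 + 10120) = -7731509/4 + 10080 = -7691189/4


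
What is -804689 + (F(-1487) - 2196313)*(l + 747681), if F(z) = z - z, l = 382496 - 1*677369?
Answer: -994508901593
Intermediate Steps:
l = -294873 (l = 382496 - 677369 = -294873)
F(z) = 0
-804689 + (F(-1487) - 2196313)*(l + 747681) = -804689 + (0 - 2196313)*(-294873 + 747681) = -804689 - 2196313*452808 = -804689 - 994508096904 = -994508901593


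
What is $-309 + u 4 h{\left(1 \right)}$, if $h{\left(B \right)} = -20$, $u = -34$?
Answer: $2411$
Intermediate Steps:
$-309 + u 4 h{\left(1 \right)} = -309 + \left(-34\right) 4 \left(-20\right) = -309 - -2720 = -309 + 2720 = 2411$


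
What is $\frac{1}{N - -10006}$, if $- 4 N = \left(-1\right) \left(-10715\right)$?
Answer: $\frac{4}{29309} \approx 0.00013648$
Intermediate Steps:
$N = - \frac{10715}{4}$ ($N = - \frac{\left(-1\right) \left(-10715\right)}{4} = \left(- \frac{1}{4}\right) 10715 = - \frac{10715}{4} \approx -2678.8$)
$\frac{1}{N - -10006} = \frac{1}{- \frac{10715}{4} - -10006} = \frac{1}{- \frac{10715}{4} + \left(-69 + 10075\right)} = \frac{1}{- \frac{10715}{4} + 10006} = \frac{1}{\frac{29309}{4}} = \frac{4}{29309}$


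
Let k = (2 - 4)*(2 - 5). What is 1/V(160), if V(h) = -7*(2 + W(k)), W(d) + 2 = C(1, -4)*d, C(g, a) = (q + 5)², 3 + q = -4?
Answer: -1/168 ≈ -0.0059524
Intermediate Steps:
q = -7 (q = -3 - 4 = -7)
k = 6 (k = -2*(-3) = 6)
C(g, a) = 4 (C(g, a) = (-7 + 5)² = (-2)² = 4)
W(d) = -2 + 4*d
V(h) = -168 (V(h) = -7*(2 + (-2 + 4*6)) = -7*(2 + (-2 + 24)) = -7*(2 + 22) = -7*24 = -168)
1/V(160) = 1/(-168) = -1/168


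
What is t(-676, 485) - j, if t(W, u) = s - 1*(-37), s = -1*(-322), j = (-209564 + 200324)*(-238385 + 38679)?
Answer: -1845283081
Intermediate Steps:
j = 1845283440 (j = -9240*(-199706) = 1845283440)
s = 322
t(W, u) = 359 (t(W, u) = 322 - 1*(-37) = 322 + 37 = 359)
t(-676, 485) - j = 359 - 1*1845283440 = 359 - 1845283440 = -1845283081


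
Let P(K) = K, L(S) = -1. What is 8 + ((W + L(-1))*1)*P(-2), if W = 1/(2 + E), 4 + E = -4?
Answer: 31/3 ≈ 10.333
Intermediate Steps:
E = -8 (E = -4 - 4 = -8)
W = -⅙ (W = 1/(2 - 8) = 1/(-6) = -⅙ ≈ -0.16667)
8 + ((W + L(-1))*1)*P(-2) = 8 + ((-⅙ - 1)*1)*(-2) = 8 - 7/6*1*(-2) = 8 - 7/6*(-2) = 8 + 7/3 = 31/3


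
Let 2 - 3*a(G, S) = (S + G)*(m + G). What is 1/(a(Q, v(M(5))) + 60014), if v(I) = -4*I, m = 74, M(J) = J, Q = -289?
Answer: 3/113609 ≈ 2.6406e-5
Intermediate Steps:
a(G, S) = ⅔ - (74 + G)*(G + S)/3 (a(G, S) = ⅔ - (S + G)*(74 + G)/3 = ⅔ - (G + S)*(74 + G)/3 = ⅔ - (74 + G)*(G + S)/3)
1/(a(Q, v(M(5))) + 60014) = 1/((⅔ - 74/3*(-289) - (-296)*5/3 - ⅓*(-289)² - ⅓*(-289)*(-4*5)) + 60014) = 1/((⅔ + 21386/3 - 74/3*(-20) - ⅓*83521 - ⅓*(-289)*(-20)) + 60014) = 1/((⅔ + 21386/3 + 1480/3 - 83521/3 - 5780/3) + 60014) = 1/(-66433/3 + 60014) = 1/(113609/3) = 3/113609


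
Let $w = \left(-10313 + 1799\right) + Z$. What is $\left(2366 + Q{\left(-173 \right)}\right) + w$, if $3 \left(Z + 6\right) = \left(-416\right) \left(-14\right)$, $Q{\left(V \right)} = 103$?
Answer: $- \frac{12329}{3} \approx -4109.7$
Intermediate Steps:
$Z = \frac{5806}{3}$ ($Z = -6 + \frac{\left(-416\right) \left(-14\right)}{3} = -6 + \frac{1}{3} \cdot 5824 = -6 + \frac{5824}{3} = \frac{5806}{3} \approx 1935.3$)
$w = - \frac{19736}{3}$ ($w = \left(-10313 + 1799\right) + \frac{5806}{3} = -8514 + \frac{5806}{3} = - \frac{19736}{3} \approx -6578.7$)
$\left(2366 + Q{\left(-173 \right)}\right) + w = \left(2366 + 103\right) - \frac{19736}{3} = 2469 - \frac{19736}{3} = - \frac{12329}{3}$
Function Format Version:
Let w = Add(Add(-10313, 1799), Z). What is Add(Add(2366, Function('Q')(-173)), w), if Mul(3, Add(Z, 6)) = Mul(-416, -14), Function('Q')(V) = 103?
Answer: Rational(-12329, 3) ≈ -4109.7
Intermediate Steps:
Z = Rational(5806, 3) (Z = Add(-6, Mul(Rational(1, 3), Mul(-416, -14))) = Add(-6, Mul(Rational(1, 3), 5824)) = Add(-6, Rational(5824, 3)) = Rational(5806, 3) ≈ 1935.3)
w = Rational(-19736, 3) (w = Add(Add(-10313, 1799), Rational(5806, 3)) = Add(-8514, Rational(5806, 3)) = Rational(-19736, 3) ≈ -6578.7)
Add(Add(2366, Function('Q')(-173)), w) = Add(Add(2366, 103), Rational(-19736, 3)) = Add(2469, Rational(-19736, 3)) = Rational(-12329, 3)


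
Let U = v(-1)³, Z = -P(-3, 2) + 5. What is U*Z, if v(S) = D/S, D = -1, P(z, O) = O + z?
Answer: 6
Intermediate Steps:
Z = 6 (Z = -(2 - 3) + 5 = -1*(-1) + 5 = 1 + 5 = 6)
v(S) = -1/S
U = 1 (U = (-1/(-1))³ = (-1*(-1))³ = 1³ = 1)
U*Z = 1*6 = 6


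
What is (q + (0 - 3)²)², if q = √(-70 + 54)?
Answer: 65 + 72*I ≈ 65.0 + 72.0*I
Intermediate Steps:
q = 4*I (q = √(-16) = 4*I ≈ 4.0*I)
(q + (0 - 3)²)² = (4*I + (0 - 3)²)² = (4*I + (-3)²)² = (4*I + 9)² = (9 + 4*I)²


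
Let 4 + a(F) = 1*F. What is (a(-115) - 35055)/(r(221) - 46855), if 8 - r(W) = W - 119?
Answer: 35174/46949 ≈ 0.74920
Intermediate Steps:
a(F) = -4 + F (a(F) = -4 + 1*F = -4 + F)
r(W) = 127 - W (r(W) = 8 - (W - 119) = 8 - (-119 + W) = 8 + (119 - W) = 127 - W)
(a(-115) - 35055)/(r(221) - 46855) = ((-4 - 115) - 35055)/((127 - 1*221) - 46855) = (-119 - 35055)/((127 - 221) - 46855) = -35174/(-94 - 46855) = -35174/(-46949) = -35174*(-1/46949) = 35174/46949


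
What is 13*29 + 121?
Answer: 498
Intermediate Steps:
13*29 + 121 = 377 + 121 = 498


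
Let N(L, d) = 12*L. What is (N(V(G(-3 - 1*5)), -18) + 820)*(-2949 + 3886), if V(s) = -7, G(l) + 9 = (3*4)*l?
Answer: 689632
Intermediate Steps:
G(l) = -9 + 12*l (G(l) = -9 + (3*4)*l = -9 + 12*l)
(N(V(G(-3 - 1*5)), -18) + 820)*(-2949 + 3886) = (12*(-7) + 820)*(-2949 + 3886) = (-84 + 820)*937 = 736*937 = 689632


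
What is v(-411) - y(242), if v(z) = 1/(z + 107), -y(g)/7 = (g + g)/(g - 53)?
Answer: 147109/8208 ≈ 17.923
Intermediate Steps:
y(g) = -14*g/(-53 + g) (y(g) = -7*(g + g)/(g - 53) = -7*2*g/(-53 + g) = -14*g/(-53 + g))
v(z) = 1/(107 + z)
v(-411) - y(242) = 1/(107 - 411) - (-14)*242/(-53 + 242) = 1/(-304) - (-14)*242/189 = -1/304 - (-14)*242/189 = -1/304 - 1*(-484/27) = -1/304 + 484/27 = 147109/8208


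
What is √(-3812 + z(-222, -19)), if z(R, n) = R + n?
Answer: I*√4053 ≈ 63.663*I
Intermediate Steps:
√(-3812 + z(-222, -19)) = √(-3812 + (-222 - 19)) = √(-3812 - 241) = √(-4053) = I*√4053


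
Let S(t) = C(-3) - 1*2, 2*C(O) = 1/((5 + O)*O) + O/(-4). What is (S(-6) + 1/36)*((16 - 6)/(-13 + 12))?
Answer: 605/36 ≈ 16.806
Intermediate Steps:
C(O) = -O/8 + 1/(2*O*(5 + O)) (C(O) = (1/((5 + O)*O) + O/(-4))/2 = (1/(O*(5 + O)) + O*(-1/4))/2 = (1/(O*(5 + O)) - O/4)/2 = (-O/4 + 1/(O*(5 + O)))/2 = -O/8 + 1/(2*O*(5 + O)))
S(t) = -41/24 (S(t) = (1/8)*(4 - 1*(-3)**3 - 5*(-3)**2)/(-3*(5 - 3)) - 1*2 = (1/8)*(-1/3)*(4 - 1*(-27) - 5*9)/2 - 2 = (1/8)*(-1/3)*(1/2)*(4 + 27 - 45) - 2 = (1/8)*(-1/3)*(1/2)*(-14) - 2 = 7/24 - 2 = -41/24)
(S(-6) + 1/36)*((16 - 6)/(-13 + 12)) = (-41/24 + 1/36)*((16 - 6)/(-13 + 12)) = (-41/24 + 1/36)*(10/(-1)) = -605*(-1)/36 = -121/72*(-10) = 605/36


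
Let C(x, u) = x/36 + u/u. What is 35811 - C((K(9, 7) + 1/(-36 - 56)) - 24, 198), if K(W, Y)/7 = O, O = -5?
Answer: 118608149/3312 ≈ 35812.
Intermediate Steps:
K(W, Y) = -35 (K(W, Y) = 7*(-5) = -35)
C(x, u) = 1 + x/36 (C(x, u) = x*(1/36) + 1 = x/36 + 1 = 1 + x/36)
35811 - C((K(9, 7) + 1/(-36 - 56)) - 24, 198) = 35811 - (1 + ((-35 + 1/(-36 - 56)) - 24)/36) = 35811 - (1 + ((-35 + 1/(-92)) - 24)/36) = 35811 - (1 + ((-35 - 1/92) - 24)/36) = 35811 - (1 + (-3221/92 - 24)/36) = 35811 - (1 + (1/36)*(-5429/92)) = 35811 - (1 - 5429/3312) = 35811 - 1*(-2117/3312) = 35811 + 2117/3312 = 118608149/3312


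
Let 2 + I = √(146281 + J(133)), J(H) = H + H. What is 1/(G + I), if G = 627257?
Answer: 69695/43716520942 - √16283/131149562826 ≈ 1.5933e-6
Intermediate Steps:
J(H) = 2*H
I = -2 + 3*√16283 (I = -2 + √(146281 + 2*133) = -2 + √(146281 + 266) = -2 + √146547 = -2 + 3*√16283 ≈ 380.81)
1/(G + I) = 1/(627257 + (-2 + 3*√16283)) = 1/(627255 + 3*√16283)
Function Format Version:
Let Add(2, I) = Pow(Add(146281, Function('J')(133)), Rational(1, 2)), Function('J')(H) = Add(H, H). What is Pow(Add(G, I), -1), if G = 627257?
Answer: Add(Rational(69695, 43716520942), Mul(Rational(-1, 131149562826), Pow(16283, Rational(1, 2)))) ≈ 1.5933e-6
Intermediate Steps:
Function('J')(H) = Mul(2, H)
I = Add(-2, Mul(3, Pow(16283, Rational(1, 2)))) (I = Add(-2, Pow(Add(146281, Mul(2, 133)), Rational(1, 2))) = Add(-2, Pow(Add(146281, 266), Rational(1, 2))) = Add(-2, Pow(146547, Rational(1, 2))) = Add(-2, Mul(3, Pow(16283, Rational(1, 2)))) ≈ 380.81)
Pow(Add(G, I), -1) = Pow(Add(627257, Add(-2, Mul(3, Pow(16283, Rational(1, 2))))), -1) = Pow(Add(627255, Mul(3, Pow(16283, Rational(1, 2)))), -1)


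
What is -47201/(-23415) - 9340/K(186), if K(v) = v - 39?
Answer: -3361231/54635 ≈ -61.522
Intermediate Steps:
K(v) = -39 + v
-47201/(-23415) - 9340/K(186) = -47201/(-23415) - 9340/(-39 + 186) = -47201*(-1/23415) - 9340/147 = 6743/3345 - 9340*1/147 = 6743/3345 - 9340/147 = -3361231/54635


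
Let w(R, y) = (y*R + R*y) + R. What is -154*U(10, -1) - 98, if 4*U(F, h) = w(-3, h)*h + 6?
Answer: -427/2 ≈ -213.50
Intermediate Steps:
w(R, y) = R + 2*R*y (w(R, y) = (R*y + R*y) + R = 2*R*y + R = R + 2*R*y)
U(F, h) = 3/2 + h*(-3 - 6*h)/4 (U(F, h) = ((-3*(1 + 2*h))*h + 6)/4 = ((-3 - 6*h)*h + 6)/4 = (h*(-3 - 6*h) + 6)/4 = (6 + h*(-3 - 6*h))/4 = 3/2 + h*(-3 - 6*h)/4)
-154*U(10, -1) - 98 = -154*(3/2 - 3/2*(-1)² - ¾*(-1)) - 98 = -154*(3/2 - 3/2*1 + ¾) - 98 = -154*(3/2 - 3/2 + ¾) - 98 = -154*¾ - 98 = -231/2 - 98 = -427/2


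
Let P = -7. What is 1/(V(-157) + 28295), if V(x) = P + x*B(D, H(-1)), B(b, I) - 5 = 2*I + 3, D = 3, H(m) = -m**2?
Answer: 1/27346 ≈ 3.6568e-5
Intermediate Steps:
B(b, I) = 8 + 2*I (B(b, I) = 5 + (2*I + 3) = 5 + (3 + 2*I) = 8 + 2*I)
V(x) = -7 + 6*x (V(x) = -7 + x*(8 + 2*(-1*(-1)**2)) = -7 + x*(8 + 2*(-1*1)) = -7 + x*(8 + 2*(-1)) = -7 + x*(8 - 2) = -7 + x*6 = -7 + 6*x)
1/(V(-157) + 28295) = 1/((-7 + 6*(-157)) + 28295) = 1/((-7 - 942) + 28295) = 1/(-949 + 28295) = 1/27346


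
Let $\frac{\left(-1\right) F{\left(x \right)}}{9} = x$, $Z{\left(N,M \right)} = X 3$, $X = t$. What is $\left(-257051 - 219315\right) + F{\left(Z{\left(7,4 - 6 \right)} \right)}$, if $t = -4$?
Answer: $-476258$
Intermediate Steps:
$X = -4$
$Z{\left(N,M \right)} = -12$ ($Z{\left(N,M \right)} = \left(-4\right) 3 = -12$)
$F{\left(x \right)} = - 9 x$
$\left(-257051 - 219315\right) + F{\left(Z{\left(7,4 - 6 \right)} \right)} = \left(-257051 - 219315\right) - -108 = -476366 + 108 = -476258$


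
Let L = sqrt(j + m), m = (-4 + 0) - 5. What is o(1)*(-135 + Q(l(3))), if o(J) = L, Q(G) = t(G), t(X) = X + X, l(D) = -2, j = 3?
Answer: -139*I*sqrt(6) ≈ -340.48*I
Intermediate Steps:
m = -9 (m = -4 - 5 = -9)
L = I*sqrt(6) (L = sqrt(3 - 9) = sqrt(-6) = I*sqrt(6) ≈ 2.4495*I)
t(X) = 2*X
Q(G) = 2*G
o(J) = I*sqrt(6)
o(1)*(-135 + Q(l(3))) = (I*sqrt(6))*(-135 + 2*(-2)) = (I*sqrt(6))*(-135 - 4) = (I*sqrt(6))*(-139) = -139*I*sqrt(6)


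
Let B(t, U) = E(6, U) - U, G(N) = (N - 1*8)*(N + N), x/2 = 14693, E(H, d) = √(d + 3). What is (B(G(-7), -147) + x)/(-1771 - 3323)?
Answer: -29533/5094 - 2*I/849 ≈ -5.7976 - 0.0023557*I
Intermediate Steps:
E(H, d) = √(3 + d)
x = 29386 (x = 2*14693 = 29386)
G(N) = 2*N*(-8 + N) (G(N) = (N - 8)*(2*N) = (-8 + N)*(2*N) = 2*N*(-8 + N))
B(t, U) = √(3 + U) - U
(B(G(-7), -147) + x)/(-1771 - 3323) = ((√(3 - 147) - 1*(-147)) + 29386)/(-1771 - 3323) = ((√(-144) + 147) + 29386)/(-5094) = ((12*I + 147) + 29386)*(-1/5094) = ((147 + 12*I) + 29386)*(-1/5094) = (29533 + 12*I)*(-1/5094) = -29533/5094 - 2*I/849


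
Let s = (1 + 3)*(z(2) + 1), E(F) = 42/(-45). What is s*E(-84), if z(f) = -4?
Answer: 56/5 ≈ 11.200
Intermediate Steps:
E(F) = -14/15 (E(F) = 42*(-1/45) = -14/15)
s = -12 (s = (1 + 3)*(-4 + 1) = 4*(-3) = -12)
s*E(-84) = -12*(-14/15) = 56/5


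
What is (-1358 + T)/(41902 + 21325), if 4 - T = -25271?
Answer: 23917/63227 ≈ 0.37827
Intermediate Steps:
T = 25275 (T = 4 - 1*(-25271) = 4 + 25271 = 25275)
(-1358 + T)/(41902 + 21325) = (-1358 + 25275)/(41902 + 21325) = 23917/63227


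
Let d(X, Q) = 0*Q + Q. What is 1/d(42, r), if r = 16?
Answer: 1/16 ≈ 0.062500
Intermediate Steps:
d(X, Q) = Q (d(X, Q) = 0 + Q = Q)
1/d(42, r) = 1/16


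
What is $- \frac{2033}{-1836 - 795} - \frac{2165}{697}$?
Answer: $- \frac{4279114}{1833807} \approx -2.3335$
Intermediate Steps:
$- \frac{2033}{-1836 - 795} - \frac{2165}{697} = - \frac{2033}{-2631} - \frac{2165}{697} = \left(-2033\right) \left(- \frac{1}{2631}\right) - \frac{2165}{697} = \frac{2033}{2631} - \frac{2165}{697} = - \frac{4279114}{1833807}$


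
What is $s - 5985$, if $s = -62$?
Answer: $-6047$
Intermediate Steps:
$s - 5985 = -62 - 5985 = -6047$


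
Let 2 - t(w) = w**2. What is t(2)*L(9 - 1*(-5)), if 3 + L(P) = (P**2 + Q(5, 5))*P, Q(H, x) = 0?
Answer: -5482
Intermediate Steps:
L(P) = -3 + P**3 (L(P) = -3 + (P**2 + 0)*P = -3 + P**2*P = -3 + P**3)
t(w) = 2 - w**2
t(2)*L(9 - 1*(-5)) = (2 - 1*2**2)*(-3 + (9 - 1*(-5))**3) = (2 - 1*4)*(-3 + (9 + 5)**3) = (2 - 4)*(-3 + 14**3) = -2*(-3 + 2744) = -2*2741 = -5482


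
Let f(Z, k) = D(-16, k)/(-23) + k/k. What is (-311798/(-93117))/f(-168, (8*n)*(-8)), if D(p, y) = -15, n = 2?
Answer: 3585677/1769223 ≈ 2.0267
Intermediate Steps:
f(Z, k) = 38/23 (f(Z, k) = -15/(-23) + k/k = -15*(-1/23) + 1 = 15/23 + 1 = 38/23)
(-311798/(-93117))/f(-168, (8*n)*(-8)) = (-311798/(-93117))/(38/23) = -311798*(-1/93117)*(23/38) = (311798/93117)*(23/38) = 3585677/1769223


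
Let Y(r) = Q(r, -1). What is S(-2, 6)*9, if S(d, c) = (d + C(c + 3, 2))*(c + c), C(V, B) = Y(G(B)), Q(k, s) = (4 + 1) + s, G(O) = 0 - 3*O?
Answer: 216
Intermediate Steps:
G(O) = -3*O
Q(k, s) = 5 + s
Y(r) = 4 (Y(r) = 5 - 1 = 4)
C(V, B) = 4
S(d, c) = 2*c*(4 + d) (S(d, c) = (d + 4)*(c + c) = (4 + d)*(2*c) = 2*c*(4 + d))
S(-2, 6)*9 = (2*6*(4 - 2))*9 = (2*6*2)*9 = 24*9 = 216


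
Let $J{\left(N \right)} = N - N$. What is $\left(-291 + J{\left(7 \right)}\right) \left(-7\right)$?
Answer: $2037$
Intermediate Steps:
$J{\left(N \right)} = 0$
$\left(-291 + J{\left(7 \right)}\right) \left(-7\right) = \left(-291 + 0\right) \left(-7\right) = \left(-291\right) \left(-7\right) = 2037$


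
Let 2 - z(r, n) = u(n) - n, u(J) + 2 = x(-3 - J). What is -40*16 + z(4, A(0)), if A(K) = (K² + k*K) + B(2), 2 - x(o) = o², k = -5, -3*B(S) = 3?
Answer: -635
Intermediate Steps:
B(S) = -1 (B(S) = -⅓*3 = -1)
x(o) = 2 - o²
u(J) = -(-3 - J)² (u(J) = -2 + (2 - (-3 - J)²) = -(-3 - J)²)
A(K) = -1 + K² - 5*K (A(K) = (K² - 5*K) - 1 = -1 + K² - 5*K)
z(r, n) = 2 + n + (3 + n)² (z(r, n) = 2 - (-(3 + n)² - n) = 2 - (-n - (3 + n)²) = 2 + (n + (3 + n)²) = 2 + n + (3 + n)²)
-40*16 + z(4, A(0)) = -40*16 + (2 + (-1 + 0² - 5*0) + (3 + (-1 + 0² - 5*0))²) = -640 + (2 + (-1 + 0 + 0) + (3 + (-1 + 0 + 0))²) = -640 + (2 - 1 + (3 - 1)²) = -640 + (2 - 1 + 2²) = -640 + (2 - 1 + 4) = -640 + 5 = -635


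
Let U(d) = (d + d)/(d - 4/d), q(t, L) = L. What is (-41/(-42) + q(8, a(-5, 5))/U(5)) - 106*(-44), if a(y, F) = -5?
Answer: 489602/105 ≈ 4662.9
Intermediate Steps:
U(d) = 2*d/(d - 4/d) (U(d) = (2*d)/(d - 4/d) = 2*d/(d - 4/d))
(-41/(-42) + q(8, a(-5, 5))/U(5)) - 106*(-44) = (-41/(-42) - 5/(2*5²/(-4 + 5²))) - 106*(-44) = (-41*(-1/42) - 5/(2*25/(-4 + 25))) + 4664 = (41/42 - 5/(2*25/21)) + 4664 = (41/42 - 5/(2*25*(1/21))) + 4664 = (41/42 - 5/50/21) + 4664 = (41/42 - 5*21/50) + 4664 = (41/42 - 21/10) + 4664 = -118/105 + 4664 = 489602/105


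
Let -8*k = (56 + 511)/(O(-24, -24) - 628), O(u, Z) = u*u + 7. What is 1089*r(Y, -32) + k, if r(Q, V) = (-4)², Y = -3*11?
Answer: 697023/40 ≈ 17426.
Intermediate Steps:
Y = -33
O(u, Z) = 7 + u² (O(u, Z) = u² + 7 = 7 + u²)
r(Q, V) = 16
k = 63/40 (k = -(56 + 511)/(8*((7 + (-24)²) - 628)) = -567/(8*((7 + 576) - 628)) = -567/(8*(583 - 628)) = -567/(8*(-45)) = -567*(-1)/(8*45) = -⅛*(-63/5) = 63/40 ≈ 1.5750)
1089*r(Y, -32) + k = 1089*16 + 63/40 = 17424 + 63/40 = 697023/40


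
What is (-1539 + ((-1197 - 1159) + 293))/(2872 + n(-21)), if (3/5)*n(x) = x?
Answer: -3602/2837 ≈ -1.2697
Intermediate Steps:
n(x) = 5*x/3
(-1539 + ((-1197 - 1159) + 293))/(2872 + n(-21)) = (-1539 + ((-1197 - 1159) + 293))/(2872 + (5/3)*(-21)) = (-1539 + (-2356 + 293))/(2872 - 35) = (-1539 - 2063)/2837 = -3602*1/2837 = -3602/2837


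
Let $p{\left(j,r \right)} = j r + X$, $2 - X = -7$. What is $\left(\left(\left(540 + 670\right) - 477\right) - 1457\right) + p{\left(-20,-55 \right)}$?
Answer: $385$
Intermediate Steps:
$X = 9$ ($X = 2 - -7 = 2 + 7 = 9$)
$p{\left(j,r \right)} = 9 + j r$ ($p{\left(j,r \right)} = j r + 9 = 9 + j r$)
$\left(\left(\left(540 + 670\right) - 477\right) - 1457\right) + p{\left(-20,-55 \right)} = \left(\left(\left(540 + 670\right) - 477\right) - 1457\right) + \left(9 - -1100\right) = \left(\left(1210 - 477\right) - 1457\right) + \left(9 + 1100\right) = \left(733 - 1457\right) + 1109 = -724 + 1109 = 385$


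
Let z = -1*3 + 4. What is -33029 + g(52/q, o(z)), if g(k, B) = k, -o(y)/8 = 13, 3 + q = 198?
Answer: -495431/15 ≈ -33029.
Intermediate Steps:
q = 195 (q = -3 + 198 = 195)
z = 1 (z = -3 + 4 = 1)
o(y) = -104 (o(y) = -8*13 = -104)
-33029 + g(52/q, o(z)) = -33029 + 52/195 = -33029 + 52*(1/195) = -33029 + 4/15 = -495431/15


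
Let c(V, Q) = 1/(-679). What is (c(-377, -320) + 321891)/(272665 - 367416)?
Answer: -218563988/64335929 ≈ -3.3972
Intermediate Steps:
c(V, Q) = -1/679
(c(-377, -320) + 321891)/(272665 - 367416) = (-1/679 + 321891)/(272665 - 367416) = (218563988/679)/(-94751) = (218563988/679)*(-1/94751) = -218563988/64335929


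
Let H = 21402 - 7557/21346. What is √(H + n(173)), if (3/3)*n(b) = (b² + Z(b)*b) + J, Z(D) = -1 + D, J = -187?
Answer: √36862062512678/21346 ≈ 284.43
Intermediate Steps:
n(b) = -187 + b² + b*(-1 + b) (n(b) = (b² + (-1 + b)*b) - 187 = (b² + b*(-1 + b)) - 187 = -187 + b² + b*(-1 + b))
H = 456839535/21346 (H = 21402 - 7557/21346 = 456839535/21346 ≈ 21402.)
√(H + n(173)) = √(456839535/21346 + (-187 - 1*173 + 2*173²)) = √(456839535/21346 + (-187 - 173 + 2*29929)) = √(456839535/21346 + (-187 - 173 + 59858)) = √(456839535/21346 + 59498) = √(1726883843/21346) = √36862062512678/21346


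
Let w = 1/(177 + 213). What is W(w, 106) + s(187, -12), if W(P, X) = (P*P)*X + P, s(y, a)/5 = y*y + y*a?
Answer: 6221840749/38025 ≈ 1.6363e+5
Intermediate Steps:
w = 1/390 ≈ 0.0025641
s(y, a) = 5*y² + 5*a*y (s(y, a) = 5*(y*y + y*a) = 5*(y² + a*y) = 5*y² + 5*a*y)
W(P, X) = P + X*P² (W(P, X) = P²*X + P = X*P² + P = P + X*P²)
W(w, 106) + s(187, -12) = (1 + (1/390)*106)/390 + 5*187*(-12 + 187) = (1 + 53/195)/390 + 5*187*175 = (1/390)*(248/195) + 163625 = 124/38025 + 163625 = 6221840749/38025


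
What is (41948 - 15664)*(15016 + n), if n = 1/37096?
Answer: 3660267371627/9274 ≈ 3.9468e+8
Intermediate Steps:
n = 1/37096 ≈ 2.6957e-5
(41948 - 15664)*(15016 + n) = (41948 - 15664)*(15016 + 1/37096) = 26284*(557033537/37096) = 3660267371627/9274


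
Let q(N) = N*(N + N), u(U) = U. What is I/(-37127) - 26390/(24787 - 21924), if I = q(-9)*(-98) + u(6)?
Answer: -133477960/15184943 ≈ -8.7901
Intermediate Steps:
q(N) = 2*N**2 (q(N) = N*(2*N) = 2*N**2)
I = -15870 (I = (2*(-9)**2)*(-98) + 6 = (2*81)*(-98) + 6 = 162*(-98) + 6 = -15876 + 6 = -15870)
I/(-37127) - 26390/(24787 - 21924) = -15870/(-37127) - 26390/(24787 - 21924) = -15870*(-1/37127) - 26390/2863 = 15870/37127 - 26390*1/2863 = 15870/37127 - 3770/409 = -133477960/15184943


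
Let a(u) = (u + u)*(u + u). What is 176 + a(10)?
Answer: 576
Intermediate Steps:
a(u) = 4*u² (a(u) = (2*u)*(2*u) = 4*u²)
176 + a(10) = 176 + 4*10² = 176 + 4*100 = 176 + 400 = 576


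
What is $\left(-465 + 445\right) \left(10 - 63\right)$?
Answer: $1060$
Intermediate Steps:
$\left(-465 + 445\right) \left(10 - 63\right) = - 20 \left(10 - 63\right) = \left(-20\right) \left(-53\right) = 1060$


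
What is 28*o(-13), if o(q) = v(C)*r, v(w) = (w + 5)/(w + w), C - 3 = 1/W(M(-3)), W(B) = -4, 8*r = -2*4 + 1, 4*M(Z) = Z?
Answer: -1519/44 ≈ -34.523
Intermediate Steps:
M(Z) = Z/4
r = -7/8 (r = (-2*4 + 1)/8 = (-8 + 1)/8 = (⅛)*(-7) = -7/8 ≈ -0.87500)
C = 11/4 (C = 3 + 1/(-4) = 3 - ¼ = 11/4 ≈ 2.7500)
v(w) = (5 + w)/(2*w) (v(w) = (5 + w)/((2*w)) = (5 + w)*(1/(2*w)) = (5 + w)/(2*w))
o(q) = -217/176 (o(q) = ((5 + 11/4)/(2*(11/4)))*(-7/8) = ((½)*(4/11)*(31/4))*(-7/8) = (31/22)*(-7/8) = -217/176)
28*o(-13) = 28*(-217/176) = -1519/44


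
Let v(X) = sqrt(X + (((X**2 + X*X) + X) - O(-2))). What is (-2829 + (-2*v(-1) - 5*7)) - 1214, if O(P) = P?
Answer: -4078 - 2*sqrt(2) ≈ -4080.8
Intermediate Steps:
v(X) = sqrt(2 + 2*X + 2*X**2) (v(X) = sqrt(X + (((X**2 + X*X) + X) - 1*(-2))) = sqrt(X + (((X**2 + X**2) + X) + 2)) = sqrt(X + ((2*X**2 + X) + 2)) = sqrt(X + ((X + 2*X**2) + 2)) = sqrt(X + (2 + X + 2*X**2)) = sqrt(2 + 2*X + 2*X**2))
(-2829 + (-2*v(-1) - 5*7)) - 1214 = (-2829 + (-2*sqrt(2 + 2*(-1) + 2*(-1)**2) - 5*7)) - 1214 = (-2829 + (-2*sqrt(2 - 2 + 2*1) - 35)) - 1214 = (-2829 + (-2*sqrt(2 - 2 + 2) - 35)) - 1214 = (-2829 + (-2*sqrt(2) - 35)) - 1214 = (-2829 + (-35 - 2*sqrt(2))) - 1214 = (-2864 - 2*sqrt(2)) - 1214 = -4078 - 2*sqrt(2)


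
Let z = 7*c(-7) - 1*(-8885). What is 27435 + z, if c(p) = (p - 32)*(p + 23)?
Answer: 31952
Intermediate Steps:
c(p) = (-32 + p)*(23 + p)
z = 4517 (z = 7*(-736 + (-7)² - 9*(-7)) - 1*(-8885) = 7*(-736 + 49 + 63) + 8885 = 7*(-624) + 8885 = -4368 + 8885 = 4517)
27435 + z = 27435 + 4517 = 31952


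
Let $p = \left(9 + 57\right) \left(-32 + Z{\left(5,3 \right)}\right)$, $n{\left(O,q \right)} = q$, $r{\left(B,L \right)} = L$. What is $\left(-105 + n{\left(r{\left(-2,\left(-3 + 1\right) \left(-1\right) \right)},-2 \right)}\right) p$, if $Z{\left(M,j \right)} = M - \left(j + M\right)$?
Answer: $247170$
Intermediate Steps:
$Z{\left(M,j \right)} = - j$ ($Z{\left(M,j \right)} = M - \left(M + j\right) = - j$)
$p = -2310$ ($p = \left(9 + 57\right) \left(-32 - 3\right) = 66 \left(-32 - 3\right) = 66 \left(-35\right) = -2310$)
$\left(-105 + n{\left(r{\left(-2,\left(-3 + 1\right) \left(-1\right) \right)},-2 \right)}\right) p = \left(-105 - 2\right) \left(-2310\right) = \left(-107\right) \left(-2310\right) = 247170$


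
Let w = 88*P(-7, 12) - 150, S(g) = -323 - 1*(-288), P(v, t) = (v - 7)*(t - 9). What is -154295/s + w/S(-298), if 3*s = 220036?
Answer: 830057481/7701260 ≈ 107.78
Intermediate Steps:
s = 220036/3 (s = (1/3)*220036 = 220036/3 ≈ 73345.)
P(v, t) = (-9 + t)*(-7 + v) (P(v, t) = (-7 + v)*(-9 + t) = (-9 + t)*(-7 + v))
S(g) = -35 (S(g) = -323 + 288 = -35)
w = -3846 (w = 88*(63 - 9*(-7) - 7*12 + 12*(-7)) - 150 = 88*(63 + 63 - 84 - 84) - 150 = 88*(-42) - 150 = -3696 - 150 = -3846)
-154295/s + w/S(-298) = -154295/220036/3 - 3846/(-35) = -154295*3/220036 - 3846*(-1/35) = -462885/220036 + 3846/35 = 830057481/7701260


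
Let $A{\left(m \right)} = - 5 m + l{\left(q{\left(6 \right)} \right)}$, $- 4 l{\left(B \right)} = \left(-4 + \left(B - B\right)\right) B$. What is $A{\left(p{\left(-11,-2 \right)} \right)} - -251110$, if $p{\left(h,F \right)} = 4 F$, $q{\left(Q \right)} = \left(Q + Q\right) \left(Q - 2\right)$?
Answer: $251198$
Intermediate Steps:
$q{\left(Q \right)} = 2 Q \left(-2 + Q\right)$
$l{\left(B \right)} = B$ ($l{\left(B \right)} = - \frac{\left(-4 + \left(B - B\right)\right) B}{4} = - \frac{\left(-4 + 0\right) B}{4} = - \frac{\left(-4\right) B}{4} = B$)
$A{\left(m \right)} = 48 - 5 m$ ($A{\left(m \right)} = - 5 m + 2 \cdot 6 \left(-2 + 6\right) = - 5 m + 2 \cdot 6 \cdot 4 = - 5 m + 48 = 48 - 5 m$)
$A{\left(p{\left(-11,-2 \right)} \right)} - -251110 = \left(48 - 5 \cdot 4 \left(-2\right)\right) - -251110 = \left(48 - -40\right) + 251110 = \left(48 + 40\right) + 251110 = 88 + 251110 = 251198$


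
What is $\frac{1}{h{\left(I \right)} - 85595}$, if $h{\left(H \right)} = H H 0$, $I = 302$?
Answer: $- \frac{1}{85595} \approx -1.1683 \cdot 10^{-5}$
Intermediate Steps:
$h{\left(H \right)} = 0$ ($h{\left(H \right)} = H^{2} \cdot 0 = 0$)
$\frac{1}{h{\left(I \right)} - 85595} = \frac{1}{0 - 85595} = \frac{1}{-85595} = - \frac{1}{85595}$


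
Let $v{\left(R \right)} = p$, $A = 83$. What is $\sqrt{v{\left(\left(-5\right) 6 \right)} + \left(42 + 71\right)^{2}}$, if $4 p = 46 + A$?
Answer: $\frac{7 \sqrt{1045}}{2} \approx 113.14$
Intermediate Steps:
$p = \frac{129}{4}$ ($p = \frac{46 + 83}{4} = \frac{1}{4} \cdot 129 = \frac{129}{4} \approx 32.25$)
$v{\left(R \right)} = \frac{129}{4}$
$\sqrt{v{\left(\left(-5\right) 6 \right)} + \left(42 + 71\right)^{2}} = \sqrt{\frac{129}{4} + \left(42 + 71\right)^{2}} = \sqrt{\frac{129}{4} + 113^{2}} = \sqrt{\frac{129}{4} + 12769} = \sqrt{\frac{51205}{4}} = \frac{7 \sqrt{1045}}{2}$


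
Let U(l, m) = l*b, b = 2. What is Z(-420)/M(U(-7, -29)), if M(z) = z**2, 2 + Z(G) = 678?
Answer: 169/49 ≈ 3.4490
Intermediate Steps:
U(l, m) = 2*l (U(l, m) = l*2 = 2*l)
Z(G) = 676 (Z(G) = -2 + 678 = 676)
Z(-420)/M(U(-7, -29)) = 676/((2*(-7))**2) = 676/((-14)**2) = 676/196 = 676*(1/196) = 169/49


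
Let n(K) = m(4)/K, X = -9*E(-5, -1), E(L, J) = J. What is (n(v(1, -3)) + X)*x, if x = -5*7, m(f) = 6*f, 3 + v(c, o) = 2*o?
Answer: -665/3 ≈ -221.67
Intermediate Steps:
v(c, o) = -3 + 2*o
X = 9 (X = -9*(-1) = 9)
n(K) = 24/K (n(K) = (6*4)/K = 24/K)
x = -35
(n(v(1, -3)) + X)*x = (24/(-3 + 2*(-3)) + 9)*(-35) = (24/(-3 - 6) + 9)*(-35) = (24/(-9) + 9)*(-35) = (24*(-⅑) + 9)*(-35) = (-8/3 + 9)*(-35) = (19/3)*(-35) = -665/3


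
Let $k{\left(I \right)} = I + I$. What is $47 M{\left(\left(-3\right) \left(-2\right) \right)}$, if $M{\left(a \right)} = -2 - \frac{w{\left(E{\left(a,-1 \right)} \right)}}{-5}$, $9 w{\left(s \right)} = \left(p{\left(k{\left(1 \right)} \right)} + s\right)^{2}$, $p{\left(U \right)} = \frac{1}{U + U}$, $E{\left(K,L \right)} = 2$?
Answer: $- \frac{7097}{80} \approx -88.713$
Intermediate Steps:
$k{\left(I \right)} = 2 I$
$p{\left(U \right)} = \frac{1}{2 U}$
$w{\left(s \right)} = \frac{\left(\frac{1}{4} + s\right)^{2}}{9}$ ($w{\left(s \right)} = \frac{\left(\frac{1}{2 \cdot 2 \cdot 1} + s\right)^{2}}{9} = \frac{\left(\frac{1}{2 \cdot 2} + s\right)^{2}}{9} = \frac{\left(\frac{1}{2} \cdot \frac{1}{2} + s\right)^{2}}{9} = \frac{\left(\frac{1}{4} + s\right)^{2}}{9}$)
$M{\left(a \right)} = - \frac{151}{80}$ ($M{\left(a \right)} = -2 - \frac{\frac{1}{144} \left(1 + 4 \cdot 2\right)^{2}}{-5} = -2 - \frac{\left(1 + 8\right)^{2}}{144} \left(- \frac{1}{5}\right) = -2 - \frac{9^{2}}{144} \left(- \frac{1}{5}\right) = -2 - \frac{1}{144} \cdot 81 \left(- \frac{1}{5}\right) = -2 - \frac{9}{16} \left(- \frac{1}{5}\right) = -2 - - \frac{9}{80} = -2 + \frac{9}{80} = - \frac{151}{80}$)
$47 M{\left(\left(-3\right) \left(-2\right) \right)} = 47 \left(- \frac{151}{80}\right) = - \frac{7097}{80}$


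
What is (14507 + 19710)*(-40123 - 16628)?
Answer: -1941848967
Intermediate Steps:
(14507 + 19710)*(-40123 - 16628) = 34217*(-56751) = -1941848967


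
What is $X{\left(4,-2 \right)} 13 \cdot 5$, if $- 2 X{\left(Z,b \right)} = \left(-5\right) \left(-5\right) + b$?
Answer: $- \frac{1495}{2} \approx -747.5$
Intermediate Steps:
$X{\left(Z,b \right)} = - \frac{25}{2} - \frac{b}{2}$ ($X{\left(Z,b \right)} = - \frac{\left(-5\right) \left(-5\right) + b}{2} = - \frac{25 + b}{2} = - \frac{25}{2} - \frac{b}{2}$)
$X{\left(4,-2 \right)} 13 \cdot 5 = \left(- \frac{25}{2} - -1\right) 13 \cdot 5 = \left(- \frac{25}{2} + 1\right) 13 \cdot 5 = \left(- \frac{23}{2}\right) 13 \cdot 5 = \left(- \frac{299}{2}\right) 5 = - \frac{1495}{2}$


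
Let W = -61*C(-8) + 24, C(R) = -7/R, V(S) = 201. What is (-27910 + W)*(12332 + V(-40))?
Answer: -2801313495/8 ≈ -3.5016e+8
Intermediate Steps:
W = -235/8 (W = -(-427)/(-8) + 24 = -(-427)*(-1)/8 + 24 = -61*7/8 + 24 = -427/8 + 24 = -235/8 ≈ -29.375)
(-27910 + W)*(12332 + V(-40)) = (-27910 - 235/8)*(12332 + 201) = -223515/8*12533 = -2801313495/8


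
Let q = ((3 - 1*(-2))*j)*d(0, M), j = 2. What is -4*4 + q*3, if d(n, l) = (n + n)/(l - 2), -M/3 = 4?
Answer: -16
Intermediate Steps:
M = -12 (M = -3*4 = -12)
d(n, l) = 2*n/(-2 + l) (d(n, l) = (2*n)/(-2 + l) = 2*n/(-2 + l))
q = 0 (q = ((3 - 1*(-2))*2)*(2*0/(-2 - 12)) = ((3 + 2)*2)*(2*0/(-14)) = (5*2)*(2*0*(-1/14)) = 10*0 = 0)
-4*4 + q*3 = -4*4 + 0*3 = -16 + 0 = -16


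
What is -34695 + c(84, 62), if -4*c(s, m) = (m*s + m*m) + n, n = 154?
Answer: -73993/2 ≈ -36997.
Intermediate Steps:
c(s, m) = -77/2 - m²/4 - m*s/4 (c(s, m) = -((m*s + m*m) + 154)/4 = -((m*s + m²) + 154)/4 = -((m² + m*s) + 154)/4 = -(154 + m² + m*s)/4 = -77/2 - m²/4 - m*s/4)
-34695 + c(84, 62) = -34695 + (-77/2 - ¼*62² - ¼*62*84) = -34695 + (-77/2 - ¼*3844 - 1302) = -34695 + (-77/2 - 961 - 1302) = -34695 - 4603/2 = -73993/2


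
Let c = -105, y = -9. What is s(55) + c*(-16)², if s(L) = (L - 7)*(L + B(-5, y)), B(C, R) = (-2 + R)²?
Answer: -18432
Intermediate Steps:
s(L) = (-7 + L)*(121 + L) (s(L) = (L - 7)*(L + (-2 - 9)²) = (-7 + L)*(L + (-11)²) = (-7 + L)*(L + 121) = (-7 + L)*(121 + L))
s(55) + c*(-16)² = (-847 + 55² + 114*55) - 105*(-16)² = (-847 + 3025 + 6270) - 105*256 = 8448 - 26880 = -18432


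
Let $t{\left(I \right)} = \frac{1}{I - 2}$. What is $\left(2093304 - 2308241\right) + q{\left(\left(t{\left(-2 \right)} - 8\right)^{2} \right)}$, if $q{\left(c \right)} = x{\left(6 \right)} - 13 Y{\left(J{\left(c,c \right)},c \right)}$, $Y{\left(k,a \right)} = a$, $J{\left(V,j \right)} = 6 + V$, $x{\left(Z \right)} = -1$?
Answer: $- \frac{3453165}{16} \approx -2.1582 \cdot 10^{5}$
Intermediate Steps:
$t{\left(I \right)} = \frac{1}{-2 + I}$
$q{\left(c \right)} = -1 - 13 c$
$\left(2093304 - 2308241\right) + q{\left(\left(t{\left(-2 \right)} - 8\right)^{2} \right)} = \left(2093304 - 2308241\right) - \left(1 + 13 \left(\frac{1}{-2 - 2} - 8\right)^{2}\right) = -214937 - \left(1 + 13 \left(\frac{1}{-4} - 8\right)^{2}\right) = -214937 - \left(1 + 13 \left(- \frac{1}{4} - 8\right)^{2}\right) = -214937 - \left(1 + 13 \left(- \frac{33}{4}\right)^{2}\right) = -214937 - \frac{14173}{16} = - \frac{3453165}{16}$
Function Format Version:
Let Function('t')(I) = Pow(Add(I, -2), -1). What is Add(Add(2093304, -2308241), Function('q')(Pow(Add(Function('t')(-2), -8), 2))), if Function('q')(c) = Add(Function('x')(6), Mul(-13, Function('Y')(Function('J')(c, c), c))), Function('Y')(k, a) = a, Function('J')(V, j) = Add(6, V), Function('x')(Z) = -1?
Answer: Rational(-3453165, 16) ≈ -2.1582e+5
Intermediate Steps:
Function('t')(I) = Pow(Add(-2, I), -1)
Function('q')(c) = Add(-1, Mul(-13, c))
Add(Add(2093304, -2308241), Function('q')(Pow(Add(Function('t')(-2), -8), 2))) = Add(Add(2093304, -2308241), Add(-1, Mul(-13, Pow(Add(Pow(Add(-2, -2), -1), -8), 2)))) = Add(-214937, Add(-1, Mul(-13, Pow(Add(Pow(-4, -1), -8), 2)))) = Add(-214937, Add(-1, Mul(-13, Pow(Add(Rational(-1, 4), -8), 2)))) = Add(-214937, Add(-1, Mul(-13, Pow(Rational(-33, 4), 2)))) = Add(-214937, Add(-1, Mul(-13, Rational(1089, 16)))) = Add(-214937, Add(-1, Rational(-14157, 16))) = Add(-214937, Rational(-14173, 16)) = Rational(-3453165, 16)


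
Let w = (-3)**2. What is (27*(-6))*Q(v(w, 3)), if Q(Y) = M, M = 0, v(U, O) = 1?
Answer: 0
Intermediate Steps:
w = 9
Q(Y) = 0
(27*(-6))*Q(v(w, 3)) = (27*(-6))*0 = -162*0 = 0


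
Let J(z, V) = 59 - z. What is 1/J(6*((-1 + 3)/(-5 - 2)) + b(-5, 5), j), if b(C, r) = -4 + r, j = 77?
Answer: 7/418 ≈ 0.016746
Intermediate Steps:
1/J(6*((-1 + 3)/(-5 - 2)) + b(-5, 5), j) = 1/(59 - (6*((-1 + 3)/(-5 - 2)) + (-4 + 5))) = 1/(59 - (6*(2/(-7)) + 1)) = 1/(59 - (6*(2*(-⅐)) + 1)) = 1/(59 - (6*(-2/7) + 1)) = 1/(59 - (-12/7 + 1)) = 1/(59 - 1*(-5/7)) = 1/(59 + 5/7) = 1/(418/7) = 7/418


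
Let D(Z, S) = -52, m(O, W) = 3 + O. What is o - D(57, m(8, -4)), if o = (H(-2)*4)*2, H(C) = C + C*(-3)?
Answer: 84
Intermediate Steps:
H(C) = -2*C (H(C) = C - 3*C = -2*C)
o = 32 (o = (-2*(-2)*4)*2 = (4*4)*2 = 16*2 = 32)
o - D(57, m(8, -4)) = 32 - 1*(-52) = 32 + 52 = 84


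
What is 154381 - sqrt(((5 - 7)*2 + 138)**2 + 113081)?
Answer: 154381 - sqrt(131037) ≈ 1.5402e+5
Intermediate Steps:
154381 - sqrt(((5 - 7)*2 + 138)**2 + 113081) = 154381 - sqrt((-2*2 + 138)**2 + 113081) = 154381 - sqrt((-4 + 138)**2 + 113081) = 154381 - sqrt(134**2 + 113081) = 154381 - sqrt(17956 + 113081) = 154381 - sqrt(131037)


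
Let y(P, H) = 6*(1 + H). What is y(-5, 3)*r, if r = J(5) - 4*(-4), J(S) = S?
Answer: 504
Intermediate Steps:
r = 21 (r = 5 - 4*(-4) = 5 + 16 = 21)
y(P, H) = 6 + 6*H
y(-5, 3)*r = (6 + 6*3)*21 = (6 + 18)*21 = 24*21 = 504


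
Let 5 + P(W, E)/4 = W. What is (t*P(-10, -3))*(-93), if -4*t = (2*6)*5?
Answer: -83700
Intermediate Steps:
P(W, E) = -20 + 4*W
t = -15 (t = -2*6*5/4 = -3*5 = -¼*60 = -15)
(t*P(-10, -3))*(-93) = -15*(-20 + 4*(-10))*(-93) = -15*(-20 - 40)*(-93) = -15*(-60)*(-93) = 900*(-93) = -83700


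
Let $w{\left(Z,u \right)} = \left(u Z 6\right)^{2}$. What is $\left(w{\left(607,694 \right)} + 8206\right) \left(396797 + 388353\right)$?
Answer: $5015929911735426500$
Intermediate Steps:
$w{\left(Z,u \right)} = 36 Z^{2} u^{2}$ ($w{\left(Z,u \right)} = \left(Z u 6\right)^{2} = \left(6 Z u\right)^{2} = 36 Z^{2} u^{2}$)
$\left(w{\left(607,694 \right)} + 8206\right) \left(396797 + 388353\right) = \left(36 \cdot 607^{2} \cdot 694^{2} + 8206\right) \left(396797 + 388353\right) = \left(36 \cdot 368449 \cdot 481636 + 8206\right) 785150 = \left(6388498892304 + 8206\right) 785150 = 6388498900510 \cdot 785150 = 5015929911735426500$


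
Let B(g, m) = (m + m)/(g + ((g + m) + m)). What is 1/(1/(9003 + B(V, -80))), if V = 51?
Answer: 261167/29 ≈ 9005.8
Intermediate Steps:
B(g, m) = 2*m/(2*g + 2*m) (B(g, m) = (2*m)/(g + (g + 2*m)) = (2*m)/(2*g + 2*m) = 2*m/(2*g + 2*m))
1/(1/(9003 + B(V, -80))) = 1/(1/(9003 - 80/(51 - 80))) = 1/(1/(9003 - 80/(-29))) = 1/(1/(9003 - 80*(-1/29))) = 1/(1/(9003 + 80/29)) = 1/(1/(261167/29)) = 1/(29/261167) = 261167/29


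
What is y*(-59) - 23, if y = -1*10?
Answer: 567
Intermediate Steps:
y = -10
y*(-59) - 23 = -10*(-59) - 23 = 590 - 23 = 567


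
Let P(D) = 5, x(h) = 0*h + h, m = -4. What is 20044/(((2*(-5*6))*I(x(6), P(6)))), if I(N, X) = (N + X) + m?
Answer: -5011/105 ≈ -47.724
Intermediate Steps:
x(h) = h (x(h) = 0 + h = h)
I(N, X) = -4 + N + X (I(N, X) = (N + X) - 4 = -4 + N + X)
20044/(((2*(-5*6))*I(x(6), P(6)))) = 20044/(((2*(-5*6))*(-4 + 6 + 5))) = 20044/(((2*(-30))*7)) = 20044/((-60*7)) = 20044/(-420) = 20044*(-1/420) = -5011/105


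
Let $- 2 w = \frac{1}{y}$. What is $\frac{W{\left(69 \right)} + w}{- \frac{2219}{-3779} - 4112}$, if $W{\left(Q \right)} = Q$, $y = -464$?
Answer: $- \frac{241980707}{14418362912} \approx -0.016783$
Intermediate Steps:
$w = \frac{1}{928}$ ($w = - \frac{1}{2 \left(-464\right)} = \left(- \frac{1}{2}\right) \left(- \frac{1}{464}\right) = \frac{1}{928} \approx 0.0010776$)
$\frac{W{\left(69 \right)} + w}{- \frac{2219}{-3779} - 4112} = \frac{69 + \frac{1}{928}}{- \frac{2219}{-3779} - 4112} = \frac{64033}{928 \left(\left(-2219\right) \left(- \frac{1}{3779}\right) - 4112\right)} = \frac{64033}{928 \left(\frac{2219}{3779} - 4112\right)} = \frac{64033}{928 \left(- \frac{15537029}{3779}\right)} = \frac{64033}{928} \left(- \frac{3779}{15537029}\right) = - \frac{241980707}{14418362912}$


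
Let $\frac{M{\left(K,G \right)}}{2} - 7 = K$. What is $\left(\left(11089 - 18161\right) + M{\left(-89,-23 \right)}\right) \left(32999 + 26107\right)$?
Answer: $-427691016$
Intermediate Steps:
$M{\left(K,G \right)} = 14 + 2 K$
$\left(\left(11089 - 18161\right) + M{\left(-89,-23 \right)}\right) \left(32999 + 26107\right) = \left(\left(11089 - 18161\right) + \left(14 + 2 \left(-89\right)\right)\right) \left(32999 + 26107\right) = \left(\left(11089 - 18161\right) + \left(14 - 178\right)\right) 59106 = \left(-7072 - 164\right) 59106 = \left(-7236\right) 59106 = -427691016$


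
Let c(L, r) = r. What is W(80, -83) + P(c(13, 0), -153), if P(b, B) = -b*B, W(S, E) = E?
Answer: -83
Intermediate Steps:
P(b, B) = -B*b
W(80, -83) + P(c(13, 0), -153) = -83 - 1*(-153)*0 = -83 + 0 = -83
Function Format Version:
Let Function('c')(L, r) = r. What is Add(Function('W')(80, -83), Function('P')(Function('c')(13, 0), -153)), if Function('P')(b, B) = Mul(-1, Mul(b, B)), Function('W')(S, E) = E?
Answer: -83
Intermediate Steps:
Function('P')(b, B) = Mul(-1, B, b) (Function('P')(b, B) = Mul(-1, Mul(B, b)) = Mul(-1, B, b))
Add(Function('W')(80, -83), Function('P')(Function('c')(13, 0), -153)) = Add(-83, Mul(-1, -153, 0)) = Add(-83, 0) = -83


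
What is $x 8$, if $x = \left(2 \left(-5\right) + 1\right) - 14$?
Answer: $-184$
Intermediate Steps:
$x = -23$ ($x = \left(-10 + 1\right) - 14 = -9 - 14 = -23$)
$x 8 = \left(-23\right) 8 = -184$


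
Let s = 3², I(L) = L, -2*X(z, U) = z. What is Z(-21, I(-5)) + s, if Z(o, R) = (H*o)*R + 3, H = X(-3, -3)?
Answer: 339/2 ≈ 169.50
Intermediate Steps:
X(z, U) = -z/2
H = 3/2 (H = -½*(-3) = 3/2 ≈ 1.5000)
s = 9
Z(o, R) = 3 + 3*R*o/2 (Z(o, R) = (3*o/2)*R + 3 = 3*R*o/2 + 3 = 3 + 3*R*o/2)
Z(-21, I(-5)) + s = (3 + (3/2)*(-5)*(-21)) + 9 = (3 + 315/2) + 9 = 321/2 + 9 = 339/2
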